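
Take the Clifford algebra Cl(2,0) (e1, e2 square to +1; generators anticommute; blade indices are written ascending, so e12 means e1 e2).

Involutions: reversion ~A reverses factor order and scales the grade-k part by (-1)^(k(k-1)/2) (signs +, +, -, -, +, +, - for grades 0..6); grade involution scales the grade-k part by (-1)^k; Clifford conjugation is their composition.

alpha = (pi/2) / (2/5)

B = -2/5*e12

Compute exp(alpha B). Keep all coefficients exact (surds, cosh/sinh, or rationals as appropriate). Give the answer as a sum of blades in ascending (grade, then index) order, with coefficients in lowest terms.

B^2 = (-2/5)^2*(e12)^2 = 4/25*(-1) = -4/25 (a basis 2-blade squares to minus the product of its generators' squares).
B^2 = -4/25 — the series telescopes trigonometrically here: l = 2/5, alpha*l = pi/2, so exp(alpha B) = cos(pi/2) + (sin(pi/2)/(2/5))*B = 0 + (5/2)*B.
Answer: -e12


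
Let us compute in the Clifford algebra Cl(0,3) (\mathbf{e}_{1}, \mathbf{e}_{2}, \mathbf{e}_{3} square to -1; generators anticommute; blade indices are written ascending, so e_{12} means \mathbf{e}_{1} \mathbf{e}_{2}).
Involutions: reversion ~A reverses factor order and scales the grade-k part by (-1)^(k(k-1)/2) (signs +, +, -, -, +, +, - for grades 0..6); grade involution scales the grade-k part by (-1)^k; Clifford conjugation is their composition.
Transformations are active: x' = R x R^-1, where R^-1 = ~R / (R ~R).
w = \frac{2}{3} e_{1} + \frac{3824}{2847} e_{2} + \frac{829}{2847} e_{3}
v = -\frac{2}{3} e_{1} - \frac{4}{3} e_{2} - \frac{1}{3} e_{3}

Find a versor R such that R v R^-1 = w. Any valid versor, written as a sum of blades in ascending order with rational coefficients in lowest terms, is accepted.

Key observation: q(v) = q(w) = -\frac{7}{3} (sandwiches preserve the norm), so R = v + w = \frac{28}{2847} e_{2} - \frac{40}{949} e_{3} works whenever it is invertible — the component of v along it is kept and (v - w)/2 reverses, sending v to w.
Answer: \frac{28}{2847} e_{2} - \frac{40}{949} e_{3}


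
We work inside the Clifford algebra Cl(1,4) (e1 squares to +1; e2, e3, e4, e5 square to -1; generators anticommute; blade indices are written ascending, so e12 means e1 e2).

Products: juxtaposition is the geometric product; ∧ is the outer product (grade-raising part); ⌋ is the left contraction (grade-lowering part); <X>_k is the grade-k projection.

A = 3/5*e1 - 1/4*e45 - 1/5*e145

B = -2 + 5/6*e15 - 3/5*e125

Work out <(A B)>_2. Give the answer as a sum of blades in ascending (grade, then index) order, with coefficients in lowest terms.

step 1: -6/5*e1 + 1/6*e4 + 1/2*e5 + 5/24*e14 - 3/25*e24 - 9/25*e25 + 1/2*e45 - 3/20*e124 + 2/5*e145
step 2: 5/24*e14 - 3/25*e24 - 9/25*e25 + 1/2*e45
Answer: 5/24*e14 - 3/25*e24 - 9/25*e25 + 1/2*e45


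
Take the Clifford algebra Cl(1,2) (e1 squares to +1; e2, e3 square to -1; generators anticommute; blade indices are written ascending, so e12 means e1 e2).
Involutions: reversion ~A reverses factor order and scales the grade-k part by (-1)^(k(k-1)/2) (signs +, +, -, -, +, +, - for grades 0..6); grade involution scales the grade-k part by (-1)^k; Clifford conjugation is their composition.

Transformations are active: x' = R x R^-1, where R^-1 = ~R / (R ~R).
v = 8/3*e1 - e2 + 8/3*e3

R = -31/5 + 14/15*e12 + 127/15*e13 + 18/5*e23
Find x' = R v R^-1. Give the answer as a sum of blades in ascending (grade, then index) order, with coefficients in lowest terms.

~R = -31/5 - 14/15*e12 - 127/15*e13 - 18/5*e23, and R ~R = -952/45, so R^-1 = ~R / (-952/45).
R v = -1718/45*e1 - 53/9*e2 - 1922/45*e3 + 185/9*e123
Answer: -57191/1785*e1 - 397/21*e2 - 15403/595*e3


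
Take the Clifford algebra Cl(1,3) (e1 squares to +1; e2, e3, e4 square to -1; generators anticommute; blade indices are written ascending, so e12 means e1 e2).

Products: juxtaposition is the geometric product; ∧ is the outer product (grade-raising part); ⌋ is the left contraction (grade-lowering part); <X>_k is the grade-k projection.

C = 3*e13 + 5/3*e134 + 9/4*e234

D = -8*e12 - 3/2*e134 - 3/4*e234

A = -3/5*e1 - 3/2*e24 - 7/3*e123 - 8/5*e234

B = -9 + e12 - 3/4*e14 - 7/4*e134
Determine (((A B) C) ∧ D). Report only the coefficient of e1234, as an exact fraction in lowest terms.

step 1: 27/5*e1 - 3/5*e2 - 7/3*e3 + 9/20*e4 + 67/40*e12 - 3/2*e14 + 113/12*e24 + 21/20*e34 + 993/40*e123 - 8/5*e134 + 323/20*e234
step 2: 9361/240 - 35/4*e1 - 6147/80*e2 + 3191/80*e3 - 24/5*e4 + 1831/60*e12 - 3/4*e13 - 81497/1440*e14 - 483/80*e23 - 373/8*e24 + 117/20*e34 + 7513/360*e123 - 969/20*e124 - 387/160*e134 - 67/24*e234 - 151/10*e1234
step 3: -9361/30*e12 - 3191/10*e123 + 192/5*e124 - 9361/160*e134 - 9361/320*e234 - 24879/160*e1234
Answer: -24879/160


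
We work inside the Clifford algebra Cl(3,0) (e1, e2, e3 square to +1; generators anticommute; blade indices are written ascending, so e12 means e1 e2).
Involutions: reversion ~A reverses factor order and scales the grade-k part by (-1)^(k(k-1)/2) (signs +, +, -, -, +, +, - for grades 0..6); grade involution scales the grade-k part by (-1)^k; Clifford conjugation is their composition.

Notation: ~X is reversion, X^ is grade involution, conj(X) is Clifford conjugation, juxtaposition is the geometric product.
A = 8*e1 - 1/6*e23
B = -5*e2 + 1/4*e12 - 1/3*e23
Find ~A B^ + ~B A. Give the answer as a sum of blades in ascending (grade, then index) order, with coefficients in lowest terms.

first term: 1/18 + 2*e2 - 5/6*e3 + 40*e12 - 1/24*e13 - 8/3*e123
second term: 1/18 + 2*e2 + 5/6*e3 + 40*e12 + 1/24*e13 + 8/3*e123
Answer: 1/9 + 4*e2 + 80*e12


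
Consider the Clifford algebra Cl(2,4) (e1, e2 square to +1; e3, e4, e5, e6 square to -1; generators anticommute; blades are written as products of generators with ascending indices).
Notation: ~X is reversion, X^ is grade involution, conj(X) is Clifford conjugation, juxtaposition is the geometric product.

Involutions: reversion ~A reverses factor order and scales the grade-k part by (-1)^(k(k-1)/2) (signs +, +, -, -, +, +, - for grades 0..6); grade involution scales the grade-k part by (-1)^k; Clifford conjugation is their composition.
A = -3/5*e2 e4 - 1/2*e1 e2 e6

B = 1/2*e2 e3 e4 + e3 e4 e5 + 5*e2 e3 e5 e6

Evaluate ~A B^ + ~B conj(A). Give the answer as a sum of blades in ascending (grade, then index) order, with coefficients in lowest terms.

first term: 3/10*e3 + 5/2*e1 e3 e5 - 3/5*e2 e3 e5 + 1/4*e1 e3 e4 e6 + 3*e3 e4 e5 e6 + 1/2*e1 e2 e3 e4 e5 e6
second term: 3/10*e3 - 5/2*e1 e3 e5 + 3/5*e2 e3 e5 - 1/4*e1 e3 e4 e6 - 3*e3 e4 e5 e6 + 1/2*e1 e2 e3 e4 e5 e6
Answer: 3/5*e3 + e1 e2 e3 e4 e5 e6


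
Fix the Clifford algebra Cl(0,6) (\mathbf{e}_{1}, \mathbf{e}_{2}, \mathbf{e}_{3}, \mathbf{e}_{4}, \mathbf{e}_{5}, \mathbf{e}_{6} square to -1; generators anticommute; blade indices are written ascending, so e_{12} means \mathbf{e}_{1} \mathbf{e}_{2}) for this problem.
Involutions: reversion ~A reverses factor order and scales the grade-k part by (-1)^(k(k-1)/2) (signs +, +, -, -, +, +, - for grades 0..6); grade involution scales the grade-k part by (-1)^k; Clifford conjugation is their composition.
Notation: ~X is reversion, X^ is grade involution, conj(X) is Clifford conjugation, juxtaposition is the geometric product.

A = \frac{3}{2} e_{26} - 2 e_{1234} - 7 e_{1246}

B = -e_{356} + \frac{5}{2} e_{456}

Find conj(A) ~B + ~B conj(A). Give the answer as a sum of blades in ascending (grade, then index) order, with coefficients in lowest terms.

first term: \frac{35}{2} e_{125} + \frac{3}{2} e_{235} - \frac{15}{4} e_{245} - 7 e_{12345} - 5 e_{12356} - 2 e_{12456}
second term: \frac{35}{2} e_{125} - \frac{3}{2} e_{235} + \frac{15}{4} e_{245} + 7 e_{12345} + 5 e_{12356} + 2 e_{12456}
Answer: 35 e_{125}


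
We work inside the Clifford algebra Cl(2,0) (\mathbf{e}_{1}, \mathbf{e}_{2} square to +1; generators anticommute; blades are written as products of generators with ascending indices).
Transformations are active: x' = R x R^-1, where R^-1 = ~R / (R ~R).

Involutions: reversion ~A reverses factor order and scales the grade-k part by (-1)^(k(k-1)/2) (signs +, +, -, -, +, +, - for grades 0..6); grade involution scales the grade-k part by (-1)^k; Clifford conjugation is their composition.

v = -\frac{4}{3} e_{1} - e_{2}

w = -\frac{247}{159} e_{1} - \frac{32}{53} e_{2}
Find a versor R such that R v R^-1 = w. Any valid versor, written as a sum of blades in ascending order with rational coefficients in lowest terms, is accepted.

The midline construction: v and w both square to \frac{25}{9}, so reflecting in their sum -\frac{153}{53} e_{1} - \frac{85}{53} e_{2} exchanges them.
Answer: -\frac{153}{53} e_{1} - \frac{85}{53} e_{2}


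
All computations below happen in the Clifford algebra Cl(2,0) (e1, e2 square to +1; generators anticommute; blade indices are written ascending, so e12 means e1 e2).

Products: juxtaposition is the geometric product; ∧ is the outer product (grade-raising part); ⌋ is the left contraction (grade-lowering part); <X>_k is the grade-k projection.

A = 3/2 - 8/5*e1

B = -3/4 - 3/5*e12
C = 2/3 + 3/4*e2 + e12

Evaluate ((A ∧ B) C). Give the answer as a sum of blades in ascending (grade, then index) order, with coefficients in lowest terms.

step 1: -9/8 + 6/5*e1 - 9/10*e12
step 2: 3/20 + 1/8*e1 + 57/160*e2 - 33/40*e12
Answer: 3/20 + 1/8*e1 + 57/160*e2 - 33/40*e12


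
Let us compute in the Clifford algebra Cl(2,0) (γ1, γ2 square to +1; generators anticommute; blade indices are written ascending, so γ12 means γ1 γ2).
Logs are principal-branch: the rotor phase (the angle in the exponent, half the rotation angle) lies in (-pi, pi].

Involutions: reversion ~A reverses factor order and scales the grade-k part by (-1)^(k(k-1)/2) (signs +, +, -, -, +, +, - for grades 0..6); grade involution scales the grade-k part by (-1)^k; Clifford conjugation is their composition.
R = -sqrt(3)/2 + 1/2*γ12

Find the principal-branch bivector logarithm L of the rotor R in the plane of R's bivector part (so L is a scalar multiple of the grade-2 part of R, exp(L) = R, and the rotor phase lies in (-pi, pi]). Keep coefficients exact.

The scalar part of R is -sqrt(3)/2, so the principal-branch rotor phase is pinned; divide the bivector part by its sine to get the unit plane — L is the phase times that plane.
Concretely: cos(phase) = -sqrt(3)/2 gives phase = ±5*pi/6, and since phase/sin(phase) is even the sign is immaterial: L = (phase/sin(phase)) * <R>_2 = (5*pi/3) * <R>_2.
Answer: 5*pi/6*γ12


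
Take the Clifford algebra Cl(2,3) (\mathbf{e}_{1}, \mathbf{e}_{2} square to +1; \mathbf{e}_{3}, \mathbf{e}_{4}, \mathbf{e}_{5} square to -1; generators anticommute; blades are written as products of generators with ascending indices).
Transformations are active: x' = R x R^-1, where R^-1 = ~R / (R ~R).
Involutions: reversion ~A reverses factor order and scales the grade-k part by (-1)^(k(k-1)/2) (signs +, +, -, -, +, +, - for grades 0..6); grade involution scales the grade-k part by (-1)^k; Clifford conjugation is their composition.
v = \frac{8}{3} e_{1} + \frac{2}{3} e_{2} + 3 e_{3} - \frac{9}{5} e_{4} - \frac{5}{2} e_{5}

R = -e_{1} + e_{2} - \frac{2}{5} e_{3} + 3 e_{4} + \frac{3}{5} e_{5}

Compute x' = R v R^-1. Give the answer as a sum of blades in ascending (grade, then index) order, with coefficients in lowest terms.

~R = -e_{1} + e_{2} - \frac{2}{5} e_{3} + 3 e_{4} + \frac{3}{5} e_{5}, and R ~R = -\frac{188}{25}, so R^-1 = ~R / (-\frac{188}{25}).
R v = \frac{61}{10} - \frac{10}{3} e_{1} e_{2} - \frac{29}{15} e_{1} e_{3} - \frac{31}{5} e_{1} e_{4} + \frac{9}{10} e_{1} e_{5} + \frac{49}{15} e_{2} e_{3} - \frac{19}{5} e_{2} e_{4} - \frac{29}{10} e_{2} e_{5} - \frac{207}{25} e_{3} e_{4} - \frac{4}{5} e_{3} e_{5} - \frac{321}{50} e_{4} e_{5}
Answer: -\frac{589}{564} e_{1} - \frac{1291}{564} e_{2} - \frac{221}{94} e_{3} - \frac{2883}{940} e_{4} + \frac{287}{188} e_{5}


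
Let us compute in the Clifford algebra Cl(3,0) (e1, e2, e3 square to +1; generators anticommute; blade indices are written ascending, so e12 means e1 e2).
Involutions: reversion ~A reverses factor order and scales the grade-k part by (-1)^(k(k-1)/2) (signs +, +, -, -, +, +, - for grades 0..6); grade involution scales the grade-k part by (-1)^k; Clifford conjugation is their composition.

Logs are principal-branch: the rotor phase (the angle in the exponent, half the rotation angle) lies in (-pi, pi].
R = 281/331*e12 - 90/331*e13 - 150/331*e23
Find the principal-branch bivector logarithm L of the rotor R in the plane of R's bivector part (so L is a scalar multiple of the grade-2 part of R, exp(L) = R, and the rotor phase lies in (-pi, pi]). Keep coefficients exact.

The scalar part of R is 0, which pins the rotor phase on the principal branch; dividing the bivector part by the sine of that phase recovers the unit plane, and L is the phase times that plane.
Concretely: cos(phase) = 0 gives phase = ±pi/2, and since phase/sin(phase) is even the sign is immaterial: L = (phase/sin(phase)) * <R>_2 = (pi/2) * <R>_2.
Answer: 281*pi/662*e12 - 45*pi/331*e13 - 75*pi/331*e23


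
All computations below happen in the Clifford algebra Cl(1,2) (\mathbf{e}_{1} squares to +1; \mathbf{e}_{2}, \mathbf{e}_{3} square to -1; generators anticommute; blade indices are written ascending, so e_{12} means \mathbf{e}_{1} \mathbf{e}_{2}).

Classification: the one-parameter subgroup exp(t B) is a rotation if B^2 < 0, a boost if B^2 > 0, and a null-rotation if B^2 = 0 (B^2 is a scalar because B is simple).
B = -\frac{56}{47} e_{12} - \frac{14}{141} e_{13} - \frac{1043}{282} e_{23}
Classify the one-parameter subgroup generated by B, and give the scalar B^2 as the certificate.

B^2 term by term: the squares give (-\frac{56}{47})^2*(e_{12})^2 + (-\frac{14}{141})^2*(e_{13})^2 + (-\frac{1043}{282})^2*(e_{23})^2 = \frac{3136}{2209}*(+1) + \frac{196}{19881}*(+1) + \frac{1087849}{79524}*(-1) = -\frac{49}{4} (each basis 2-blade squares to minus the product of its generators' squares); cross terms between blades sharing an index anticommute and cancel. So B^2 = -\frac{49}{4}.
Answer: rotation, certificate B^2 = -\frac{49}{4}. Certificate logic: -\frac{49}{4} is a conjugation-invariant scalar, so its sign fixes rotation versus boost versus null-rotation outright.


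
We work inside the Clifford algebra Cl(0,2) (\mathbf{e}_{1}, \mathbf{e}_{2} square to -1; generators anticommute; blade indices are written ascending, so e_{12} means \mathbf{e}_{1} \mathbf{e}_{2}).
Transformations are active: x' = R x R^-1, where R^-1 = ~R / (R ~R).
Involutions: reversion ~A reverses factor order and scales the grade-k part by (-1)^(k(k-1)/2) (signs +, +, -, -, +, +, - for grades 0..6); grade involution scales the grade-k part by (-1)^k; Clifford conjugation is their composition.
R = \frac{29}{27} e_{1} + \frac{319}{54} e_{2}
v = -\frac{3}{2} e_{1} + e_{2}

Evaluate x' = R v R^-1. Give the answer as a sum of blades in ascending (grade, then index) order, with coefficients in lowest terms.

~R = \frac{29}{27} e_{1} + \frac{319}{54} e_{2}, and R ~R = -\frac{105125}{2916}, so R^-1 = ~R / (-\frac{105125}{2916}).
R v = -\frac{116}{27} + \frac{1073}{108} e_{12}
Answer: \frac{439}{250} e_{1} + \frac{51}{125} e_{2}


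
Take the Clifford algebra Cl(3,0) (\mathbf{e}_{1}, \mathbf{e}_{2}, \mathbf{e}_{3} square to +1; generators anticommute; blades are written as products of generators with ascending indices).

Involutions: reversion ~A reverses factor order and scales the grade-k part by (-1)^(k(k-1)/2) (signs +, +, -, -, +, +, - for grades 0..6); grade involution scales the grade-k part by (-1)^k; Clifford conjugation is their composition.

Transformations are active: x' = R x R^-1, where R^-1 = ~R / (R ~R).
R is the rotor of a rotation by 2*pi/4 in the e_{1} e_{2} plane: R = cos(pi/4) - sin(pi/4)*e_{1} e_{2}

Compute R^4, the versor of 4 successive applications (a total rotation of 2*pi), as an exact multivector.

The rotor phase is half the rotation angle and phases add under composition, so 4 steps in the e_{1} e_{2} plane accumulate phase 4*(pi/4) = \pi: R^4 = cos(\pi) - sin(\pi)*e_{1} e_{2}.
cos(\pi) = -1 and sin(\pi) = 0, so R^4 = -1. The total rotation 2*pi is 1 full turn, so every vector returns to itself, yet the rotor is -1, on the OTHER sheet of the double cover (an odd number of 2*pi turns).
Answer: -1


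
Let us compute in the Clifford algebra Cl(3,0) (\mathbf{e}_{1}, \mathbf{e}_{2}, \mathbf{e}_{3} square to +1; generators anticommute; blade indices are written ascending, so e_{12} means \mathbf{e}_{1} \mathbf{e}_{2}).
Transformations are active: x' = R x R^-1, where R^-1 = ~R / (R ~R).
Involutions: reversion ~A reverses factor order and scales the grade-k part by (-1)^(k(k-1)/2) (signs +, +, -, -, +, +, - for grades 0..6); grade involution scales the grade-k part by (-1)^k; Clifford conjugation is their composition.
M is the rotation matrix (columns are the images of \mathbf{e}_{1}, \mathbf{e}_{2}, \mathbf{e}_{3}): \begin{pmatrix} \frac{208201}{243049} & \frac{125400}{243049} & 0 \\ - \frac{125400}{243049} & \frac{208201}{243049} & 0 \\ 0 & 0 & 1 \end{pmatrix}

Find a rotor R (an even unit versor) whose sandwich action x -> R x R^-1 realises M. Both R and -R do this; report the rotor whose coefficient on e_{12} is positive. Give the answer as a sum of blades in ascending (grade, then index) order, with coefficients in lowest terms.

Method: write R = a + b12*e_{12} + b13*e_{13} + b23*e_{23} with a^2 + b12^2 + b13^2 + b23^2 = 1 (so R^-1 = ~R). Expanding the columns R e_j ~R gives tr M = 4a^2 - 1 and, from the antisymmetric part, M21 - M12 = -4a*b12, M13 - M31 = 4a*b13, M32 - M23 = -4a*b23.
Here tr M = \frac{659451}{243049}, so a^2 = (1 + tr M)/4 = \frac{225625}{243049} and a = ±\frac{475}{493}. Taking a = \frac{475}{493}: M21 - M12 = -\frac{250800}{243049}, M13 - M31 = 0, M32 - M23 = 0, giving b12 = \frac{132}{493}, b13 = 0, b23 = 0, i.e. R = \frac{475}{493} + \frac{132}{493} e_{12}.
Its e_{12} coefficient is already positive.
Answer: \frac{475}{493} + \frac{132}{493} e_{12}. Uniqueness: Spin(3) -> SO(3) maps R and -R to the same rotation of trace \frac{659451}{243049}; fixing the sign of the e_{12} coefficient removes the ambiguity.


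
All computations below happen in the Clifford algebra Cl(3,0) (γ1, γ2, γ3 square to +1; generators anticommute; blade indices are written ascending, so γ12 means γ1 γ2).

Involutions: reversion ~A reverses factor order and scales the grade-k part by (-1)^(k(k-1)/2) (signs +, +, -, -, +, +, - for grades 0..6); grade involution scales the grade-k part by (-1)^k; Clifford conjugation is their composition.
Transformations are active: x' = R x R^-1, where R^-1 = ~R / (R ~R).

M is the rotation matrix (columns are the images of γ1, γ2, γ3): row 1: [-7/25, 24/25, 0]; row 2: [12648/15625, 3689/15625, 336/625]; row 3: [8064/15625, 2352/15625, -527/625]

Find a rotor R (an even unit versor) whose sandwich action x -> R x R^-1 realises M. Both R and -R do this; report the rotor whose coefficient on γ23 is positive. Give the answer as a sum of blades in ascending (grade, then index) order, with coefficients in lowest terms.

Method: write R = a + b12*γ12 + b13*γ13 + b23*γ23 with a^2 + b12^2 + b13^2 + b23^2 = 1 (so R^-1 = ~R). Expanding the columns R e_j ~R gives tr M = 4a^2 - 1 and, from the antisymmetric part, M21 - M12 = -4a*b12, M13 - M31 = 4a*b13, M32 - M23 = -4a*b23.
Here tr M = -13861/15625, so a^2 = (1 + tr M)/4 = 441/15625 and a = ±21/125. Taking a = 21/125: M21 - M12 = -2352/15625, M13 - M31 = -8064/15625, M32 - M23 = -6048/15625, giving b12 = 28/125, b13 = -96/125, b23 = 72/125, i.e. R = 21/125 + 28/125*γ12 - 96/125*γ13 + 72/125*γ23.
Its γ23 coefficient is already positive.
Answer: 21/125 + 28/125*γ12 - 96/125*γ13 + 72/125*γ23. Why the constraint matters: R and -R act identically through the sandwich — M has trace -13861/15625 either way — so only the sign condition on γ23 picks one of the two preimages.


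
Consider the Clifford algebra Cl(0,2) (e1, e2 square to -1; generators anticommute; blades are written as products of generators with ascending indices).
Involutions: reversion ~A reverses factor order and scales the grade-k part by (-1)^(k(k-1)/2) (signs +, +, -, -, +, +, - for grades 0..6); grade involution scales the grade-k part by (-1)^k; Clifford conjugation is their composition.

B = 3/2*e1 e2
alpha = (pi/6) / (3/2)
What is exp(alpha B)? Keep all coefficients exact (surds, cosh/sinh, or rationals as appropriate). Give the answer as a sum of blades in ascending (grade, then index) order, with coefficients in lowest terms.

B^2 = (3/2)^2*(e1 e2)^2 = 9/4*(-1) = -9/4 (a basis 2-blade squares to minus the product of its generators' squares).
B^2 = -9/4 — a negative square means the series sums to a rotation: l = 3/2, alpha*l = pi/6, so exp(alpha B) = cos(pi/6) + (sin(pi/6)/(3/2))*B = sqrt(3)/2 + (1/3)*B.
Answer: sqrt(3)/2 + 1/2*e1 e2


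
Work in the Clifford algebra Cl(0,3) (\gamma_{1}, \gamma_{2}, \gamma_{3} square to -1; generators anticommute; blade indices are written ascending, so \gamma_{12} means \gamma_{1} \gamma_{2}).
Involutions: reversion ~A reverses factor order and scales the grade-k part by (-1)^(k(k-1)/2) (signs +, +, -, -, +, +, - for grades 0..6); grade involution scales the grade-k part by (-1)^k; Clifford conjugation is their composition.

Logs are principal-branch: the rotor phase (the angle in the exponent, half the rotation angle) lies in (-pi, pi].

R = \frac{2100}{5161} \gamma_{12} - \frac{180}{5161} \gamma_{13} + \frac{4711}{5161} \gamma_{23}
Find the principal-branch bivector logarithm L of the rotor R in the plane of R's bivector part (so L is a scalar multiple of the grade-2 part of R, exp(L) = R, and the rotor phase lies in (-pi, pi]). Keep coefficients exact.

The scalar part of R is 0, so the principal-branch rotor phase is pinned; divide the bivector part by its sine to get the unit plane — L is the phase times that plane.
Concretely: cos(phase) = 0 gives phase = ±\frac{\pi}{2}, and since phase/sin(phase) is even the sign is immaterial: L = (phase/sin(phase)) * <R>_2 = (\frac{\pi}{2}) * <R>_2.
Answer: \frac{1050 \pi}{5161} \gamma_{12} - \frac{90 \pi}{5161} \gamma_{13} + \frac{4711 \pi}{10322} \gamma_{23}


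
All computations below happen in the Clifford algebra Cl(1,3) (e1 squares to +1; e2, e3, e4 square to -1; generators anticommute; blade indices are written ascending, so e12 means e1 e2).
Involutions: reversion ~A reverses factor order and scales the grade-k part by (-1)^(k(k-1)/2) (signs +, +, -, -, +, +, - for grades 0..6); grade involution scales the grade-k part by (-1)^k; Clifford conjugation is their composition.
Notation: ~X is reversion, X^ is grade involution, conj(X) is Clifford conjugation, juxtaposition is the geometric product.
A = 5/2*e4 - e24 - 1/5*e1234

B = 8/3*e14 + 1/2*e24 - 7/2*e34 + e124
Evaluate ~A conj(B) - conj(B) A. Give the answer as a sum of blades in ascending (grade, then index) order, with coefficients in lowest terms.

first term: 1/2 - 23/3*e1 - 5/4*e2 + 179/20*e3 + 13/15*e12 + 1/10*e13 + 121/30*e23
second term: -1/2 + 23/3*e1 + 5/4*e2 - 179/20*e3 + 13/15*e12 + 1/10*e13 + 121/30*e23
Answer: 1 - 46/3*e1 - 5/2*e2 + 179/10*e3


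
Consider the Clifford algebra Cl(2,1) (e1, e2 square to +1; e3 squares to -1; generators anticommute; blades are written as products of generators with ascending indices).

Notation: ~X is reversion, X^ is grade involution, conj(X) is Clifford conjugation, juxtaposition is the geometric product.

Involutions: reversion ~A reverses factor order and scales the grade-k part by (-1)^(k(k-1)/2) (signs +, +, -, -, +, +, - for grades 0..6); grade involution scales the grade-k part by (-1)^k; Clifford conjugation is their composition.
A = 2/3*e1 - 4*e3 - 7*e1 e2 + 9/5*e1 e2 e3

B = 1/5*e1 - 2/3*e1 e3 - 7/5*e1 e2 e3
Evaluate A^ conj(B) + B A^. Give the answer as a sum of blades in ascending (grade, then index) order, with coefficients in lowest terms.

first term: 199/75 + 8/3*e1 - 1/5*e2 - 461/45*e3 + 28/5*e1 e2 + 4/5*e1 e3 + 149/25*e2 e3
second term: 179/75 + 8/3*e1 - 13/5*e2 - 461/45*e3 + 28/5*e1 e2 + 4/5*e1 e3 + 131/25*e2 e3
Answer: 126/25 + 16/3*e1 - 14/5*e2 - 922/45*e3 + 56/5*e1 e2 + 8/5*e1 e3 + 56/5*e2 e3


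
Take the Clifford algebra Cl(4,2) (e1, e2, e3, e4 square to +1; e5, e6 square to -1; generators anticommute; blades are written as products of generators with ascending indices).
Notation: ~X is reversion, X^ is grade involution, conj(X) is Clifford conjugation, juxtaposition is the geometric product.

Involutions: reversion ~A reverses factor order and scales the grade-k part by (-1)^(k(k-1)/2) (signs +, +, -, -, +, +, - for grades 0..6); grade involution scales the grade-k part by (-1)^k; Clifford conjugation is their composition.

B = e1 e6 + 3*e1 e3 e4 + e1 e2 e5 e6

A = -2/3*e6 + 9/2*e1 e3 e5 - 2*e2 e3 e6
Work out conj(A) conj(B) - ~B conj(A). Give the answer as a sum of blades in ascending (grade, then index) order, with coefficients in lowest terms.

first term: -2/3*e1 + 27/2*e4 e5 + 2*e1 e2 e3 + 2/3*e1 e2 e5 + 2*e1 e3 e5 - 9/2*e2 e3 e6 - 9/2*e3 e5 e6 + 6*e1 e2 e4 e6 - 2*e1 e3 e4 e6
second term: 2/3*e1 + 27/2*e4 e5 - 2*e1 e2 e3 - 2/3*e1 e2 e5 + 2*e1 e3 e5 - 9/2*e2 e3 e6 + 9/2*e3 e5 e6 - 6*e1 e2 e4 e6 - 2*e1 e3 e4 e6
Answer: -4/3*e1 + 4*e1 e2 e3 + 4/3*e1 e2 e5 - 9*e3 e5 e6 + 12*e1 e2 e4 e6


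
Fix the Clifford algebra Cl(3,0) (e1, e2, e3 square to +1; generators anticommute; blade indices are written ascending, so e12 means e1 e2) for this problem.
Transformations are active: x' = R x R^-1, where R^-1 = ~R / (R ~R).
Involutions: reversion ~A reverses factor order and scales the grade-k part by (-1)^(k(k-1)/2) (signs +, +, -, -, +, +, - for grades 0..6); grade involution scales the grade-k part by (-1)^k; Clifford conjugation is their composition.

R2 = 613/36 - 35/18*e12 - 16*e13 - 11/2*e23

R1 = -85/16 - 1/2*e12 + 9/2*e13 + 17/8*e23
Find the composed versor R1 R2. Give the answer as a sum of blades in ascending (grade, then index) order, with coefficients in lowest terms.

Distribute over the terms of R1 (each basis-blade product reordered to ascending indices, repeated generators contracted through their squares):
(-85/16) R2 = -52105/576 + 2975/288*e12 + 85*e13 + 935/32*e23
(-1/2*e12) R2 = -35/36 - 613/72*e12 + 11/4*e13 - 8*e23
(9/2*e13) R2 = 72 + 99/4*e12 + 613/8*e13 - 35/4*e23
(17/8*e23) R2 = 187/16 - 34*e12 + 595/144*e13 + 10421/288*e23
Summing the partial products and collecting blades:
Answer: -1487/192 - 2141/288*e12 + 24265/144*e13 + 3503/72*e23


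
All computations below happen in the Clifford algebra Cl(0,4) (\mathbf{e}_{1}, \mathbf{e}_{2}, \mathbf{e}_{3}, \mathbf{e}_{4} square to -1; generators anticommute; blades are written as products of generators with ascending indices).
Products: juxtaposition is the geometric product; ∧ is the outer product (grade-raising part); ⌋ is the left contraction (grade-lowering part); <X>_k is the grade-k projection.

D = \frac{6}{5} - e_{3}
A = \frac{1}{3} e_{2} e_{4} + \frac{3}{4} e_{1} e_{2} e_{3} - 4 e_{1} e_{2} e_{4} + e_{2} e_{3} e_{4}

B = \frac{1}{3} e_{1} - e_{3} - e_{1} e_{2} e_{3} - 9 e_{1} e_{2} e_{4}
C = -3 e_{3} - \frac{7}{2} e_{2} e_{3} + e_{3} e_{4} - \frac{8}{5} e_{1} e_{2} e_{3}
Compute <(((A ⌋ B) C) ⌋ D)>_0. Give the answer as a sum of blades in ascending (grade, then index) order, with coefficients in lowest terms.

step 1: \frac{141}{4} + 3 e_{1}
step 2: -\frac{423}{4} e_{3} - 9 e_{1} e_{3} - \frac{4743}{40} e_{2} e_{3} + \frac{141}{4} e_{3} e_{4} - \frac{669}{10} e_{1} e_{2} e_{3} + 3 e_{1} e_{3} e_{4}
step 3: -\frac{423}{4}
step 4: -\frac{423}{4}
Answer: -\frac{423}{4}


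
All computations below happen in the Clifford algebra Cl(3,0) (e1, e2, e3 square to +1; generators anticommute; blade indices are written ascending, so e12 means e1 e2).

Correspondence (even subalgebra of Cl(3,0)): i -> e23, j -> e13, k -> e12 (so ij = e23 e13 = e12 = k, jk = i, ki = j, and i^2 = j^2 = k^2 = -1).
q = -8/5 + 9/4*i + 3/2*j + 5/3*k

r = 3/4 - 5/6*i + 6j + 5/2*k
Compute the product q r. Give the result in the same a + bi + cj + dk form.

In blades: q = -8/5 + 5/3*e12 + 3/2*e13 + 9/4*e23, r = 3/4 + 5/2*e12 + 6*e13 - 5/6*e23.
Distribute q over r term by term (generator squares from the signature, products reordered to ascending indices): (-8/5)*r = -6/5 - 4*e12 - 48/5*e13 + 4/3*e23; (5/3*e12)*r = -25/6 + 5/4*e12 - 25/18*e13 - 10*e23; (3/2*e13)*r = -9 + 5/4*e12 + 9/8*e13 + 15/4*e23; (9/4*e23)*r = 15/8 + 27/2*e12 - 45/8*e13 + 27/16*e23.
Sum: -1499/120 + 12*e12 - 697/45*e13 - 155/48*e23; translating back through the correspondence:
Answer: -1499/120 - 155/48*i - 697/45*j + 12k


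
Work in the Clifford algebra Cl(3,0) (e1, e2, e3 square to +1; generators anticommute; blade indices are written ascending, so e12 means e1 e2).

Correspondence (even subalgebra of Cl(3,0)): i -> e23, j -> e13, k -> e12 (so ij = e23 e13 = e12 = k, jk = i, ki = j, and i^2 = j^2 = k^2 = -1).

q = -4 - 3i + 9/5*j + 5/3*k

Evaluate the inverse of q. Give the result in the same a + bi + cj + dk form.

In blades: q = -4 + 5/3*e12 + 9/5*e13 - 3*e23.
With qbar = -4 - 5/3*e12 - 9/5*e13 + 3*e23 (scalar fixed, mapped units negated), q qbar = 6979/225 (the sum of squared coefficients), so q^-1 = qbar / (6979/225) = -900/6979 - 375/6979*e12 - 405/6979*e13 + 675/6979*e23; translating back:
Answer: -900/6979 + 675/6979*i - 405/6979*j - 375/6979*k


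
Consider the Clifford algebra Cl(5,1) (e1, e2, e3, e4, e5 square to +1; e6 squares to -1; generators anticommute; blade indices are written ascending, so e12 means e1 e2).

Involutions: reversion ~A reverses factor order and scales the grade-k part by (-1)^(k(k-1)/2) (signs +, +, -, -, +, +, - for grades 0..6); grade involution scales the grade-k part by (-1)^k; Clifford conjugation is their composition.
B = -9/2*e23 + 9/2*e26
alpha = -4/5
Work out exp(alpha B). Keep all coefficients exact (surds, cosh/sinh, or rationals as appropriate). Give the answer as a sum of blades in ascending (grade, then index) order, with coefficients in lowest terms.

B^2 term by term: the squares give (-9/2)^2*(e23)^2 + (9/2)^2*(e26)^2 = 81/4*(-1) + 81/4*(+1) = 0 (each basis 2-blade squares to minus the product of its generators' squares); cross terms between blades sharing an index anticommute and cancel. So B^2 = 0.
B^2 = 0, so the series closes: exp(alpha B) = 1 + alpha B (parabolic case).
Answer: 1 + 18/5*e23 - 18/5*e26


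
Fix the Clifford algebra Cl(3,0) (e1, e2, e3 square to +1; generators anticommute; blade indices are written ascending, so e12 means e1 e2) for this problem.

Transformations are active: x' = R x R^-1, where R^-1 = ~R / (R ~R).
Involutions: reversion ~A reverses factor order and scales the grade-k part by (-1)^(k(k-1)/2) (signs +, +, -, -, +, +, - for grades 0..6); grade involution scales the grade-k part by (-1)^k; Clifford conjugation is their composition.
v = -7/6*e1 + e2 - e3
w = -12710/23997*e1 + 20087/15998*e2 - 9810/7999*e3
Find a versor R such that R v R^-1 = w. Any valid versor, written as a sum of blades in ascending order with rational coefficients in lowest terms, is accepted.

Take R = v + w = -81413/47994*e1 + 36085/15998*e2 - 17809/7999*e3. Because q(v) = q(w) = 121/36, conjugation by R sends v exactly to w.
Answer: -81413/47994*e1 + 36085/15998*e2 - 17809/7999*e3


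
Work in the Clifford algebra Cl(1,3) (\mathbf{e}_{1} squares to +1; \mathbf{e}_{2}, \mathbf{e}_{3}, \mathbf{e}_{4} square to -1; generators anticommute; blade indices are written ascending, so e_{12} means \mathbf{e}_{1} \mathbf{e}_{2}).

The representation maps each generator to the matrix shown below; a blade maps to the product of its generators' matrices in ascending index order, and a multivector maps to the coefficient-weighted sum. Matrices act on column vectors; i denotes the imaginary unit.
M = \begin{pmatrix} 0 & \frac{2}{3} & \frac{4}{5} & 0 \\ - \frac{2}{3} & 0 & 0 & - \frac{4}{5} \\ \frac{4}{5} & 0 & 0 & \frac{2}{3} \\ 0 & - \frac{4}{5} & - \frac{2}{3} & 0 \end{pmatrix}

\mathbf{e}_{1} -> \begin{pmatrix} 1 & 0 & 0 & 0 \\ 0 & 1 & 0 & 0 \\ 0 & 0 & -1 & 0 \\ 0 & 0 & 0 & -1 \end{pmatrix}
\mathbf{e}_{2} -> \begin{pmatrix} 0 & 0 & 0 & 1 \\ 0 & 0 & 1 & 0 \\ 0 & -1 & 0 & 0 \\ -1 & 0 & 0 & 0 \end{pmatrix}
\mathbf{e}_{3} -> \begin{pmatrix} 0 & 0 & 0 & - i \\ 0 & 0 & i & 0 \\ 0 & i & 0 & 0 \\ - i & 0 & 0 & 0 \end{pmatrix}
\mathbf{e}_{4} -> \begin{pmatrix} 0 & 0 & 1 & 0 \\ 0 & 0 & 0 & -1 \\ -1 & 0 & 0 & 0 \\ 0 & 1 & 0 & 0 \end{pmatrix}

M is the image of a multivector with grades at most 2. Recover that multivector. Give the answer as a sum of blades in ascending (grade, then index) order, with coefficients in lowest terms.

Method: the blade images are trace-orthogonal — tr(rho(e_A) rho(e_B)^-1) = 4 if A = B and 0 otherwise — and rho(e_A)^-1 = (e_A)^2 * rho(e_A) with (e_A)^2 = +1 or -1, so the coefficient of e_A in the preimage is (e_A)^2 * tr(M rho(e_A))/4.
Nonzero projections over blades of grade <= 2: e_{14}: (e_{14})^2 = +1, tr(M rho(e_{14})) = \frac{16}{5}, coefficient \frac{4}{5}; e_{24}: (e_{24})^2 = -1, tr(M rho(e_{24})) = - \frac{8}{3}, coefficient \frac{2}{3}. Every other blade of grade <= 2 projects to 0.
Answer: \frac{4}{5} e_{14} + \frac{2}{3} e_{24}


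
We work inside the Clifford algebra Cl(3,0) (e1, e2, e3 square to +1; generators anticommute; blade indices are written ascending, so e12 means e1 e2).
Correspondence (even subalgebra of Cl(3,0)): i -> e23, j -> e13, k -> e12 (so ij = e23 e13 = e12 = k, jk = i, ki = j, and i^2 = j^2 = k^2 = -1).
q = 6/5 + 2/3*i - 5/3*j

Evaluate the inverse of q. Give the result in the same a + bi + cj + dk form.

In blades: q = 6/5 - 5/3*e13 + 2/3*e23.
With qbar = 6/5 + 5/3*e13 - 2/3*e23 (scalar fixed, mapped units negated), q qbar = 1049/225 (the sum of squared coefficients), so q^-1 = qbar / (1049/225) = 270/1049 + 375/1049*e13 - 150/1049*e23; translating back:
Answer: 270/1049 - 150/1049*i + 375/1049*j


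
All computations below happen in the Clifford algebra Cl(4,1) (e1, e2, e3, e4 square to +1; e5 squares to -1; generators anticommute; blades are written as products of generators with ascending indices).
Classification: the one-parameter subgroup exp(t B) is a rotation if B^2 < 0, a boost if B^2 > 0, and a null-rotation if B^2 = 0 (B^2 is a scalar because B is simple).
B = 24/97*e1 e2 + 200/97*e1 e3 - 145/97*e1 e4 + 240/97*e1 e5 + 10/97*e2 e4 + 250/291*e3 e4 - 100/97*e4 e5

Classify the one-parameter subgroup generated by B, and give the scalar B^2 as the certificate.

B^2 term by term: the squares give (24/97)^2*(e1 e2)^2 + (200/97)^2*(e1 e3)^2 + (-145/97)^2*(e1 e4)^2 + (240/97)^2*(e1 e5)^2 + (10/97)^2*(e2 e4)^2 + (250/291)^2*(e3 e4)^2 + (-100/97)^2*(e4 e5)^2 = 576/9409*(-1) + 40000/9409*(-1) + 21025/9409*(-1) + 57600/9409*(+1) + 100/9409*(-1) + 62500/84681*(-1) + 10000/9409*(+1) = -1/9 (each basis 2-blade squares to minus the product of its generators' squares); cross terms between blades sharing an index anticommute and cancel; the commuting (index-disjoint) pairs give grade-4 terms 2*c*c'*(blade product), which cancel blade by blade — e1 e2 e3 e4: 4000/9409 - 4000/9409 = 0; e1 e2 e4 e5: -4800/9409 + 4800/9409 = 0; e1 e3 e4 e5: -40000/9409 + 40000/9409 = 0 — confirming B is simple. So B^2 = -1/9.
Answer: rotation, certificate B^2 = -1/9. No conjugation can change B^2 = -1/9; the sign gives the class.


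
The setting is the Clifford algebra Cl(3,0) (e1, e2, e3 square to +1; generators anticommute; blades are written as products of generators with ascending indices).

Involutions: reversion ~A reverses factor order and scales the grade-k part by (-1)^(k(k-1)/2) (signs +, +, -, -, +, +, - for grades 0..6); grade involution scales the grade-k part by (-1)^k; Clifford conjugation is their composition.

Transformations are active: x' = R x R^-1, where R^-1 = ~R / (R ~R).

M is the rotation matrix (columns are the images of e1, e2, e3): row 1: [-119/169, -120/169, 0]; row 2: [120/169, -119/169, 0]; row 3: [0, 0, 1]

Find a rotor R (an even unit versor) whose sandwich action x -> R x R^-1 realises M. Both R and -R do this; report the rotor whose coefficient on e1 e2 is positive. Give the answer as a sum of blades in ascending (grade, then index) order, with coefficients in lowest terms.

Method: write R = a + b12*e1 e2 + b13*e1 e3 + b23*e2 e3 with a^2 + b12^2 + b13^2 + b23^2 = 1 (so R^-1 = ~R). Expanding the columns R e_j ~R gives tr M = 4a^2 - 1 and, from the antisymmetric part, M21 - M12 = -4a*b12, M13 - M31 = 4a*b13, M32 - M23 = -4a*b23.
Here tr M = -69/169, so a^2 = (1 + tr M)/4 = 25/169 and a = ±5/13. Taking a = 5/13: M21 - M12 = 240/169, M13 - M31 = 0, M32 - M23 = 0, giving b12 = -12/13, b13 = 0, b23 = 0, i.e. R = 5/13 - 12/13*e1 e2.
Its e1 e2 coefficient is negative, so report the other preimage -R.
Answer: -5/13 + 12/13*e1 e2. Recall the cover is two-to-one: with M of trace -69/169, both preimages act alike, and the stated e1 e2 sign chooses the sheet.


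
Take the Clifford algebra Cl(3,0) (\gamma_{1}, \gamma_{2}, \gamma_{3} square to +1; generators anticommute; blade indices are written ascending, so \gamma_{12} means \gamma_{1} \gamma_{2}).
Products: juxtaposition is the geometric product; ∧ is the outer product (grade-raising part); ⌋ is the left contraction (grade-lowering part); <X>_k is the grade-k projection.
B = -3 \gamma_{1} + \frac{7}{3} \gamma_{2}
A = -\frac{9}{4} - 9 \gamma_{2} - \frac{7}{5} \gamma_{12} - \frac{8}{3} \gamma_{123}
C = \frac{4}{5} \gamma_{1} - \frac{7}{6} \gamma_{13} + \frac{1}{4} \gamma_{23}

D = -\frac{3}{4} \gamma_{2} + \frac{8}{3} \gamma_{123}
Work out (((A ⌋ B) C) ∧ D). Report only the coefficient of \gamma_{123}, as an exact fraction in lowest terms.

step 1: -21 + \frac{27}{4} \gamma_{1} - \frac{21}{4} \gamma_{2}
step 2: \frac{27}{5} - \frac{84}{5} \gamma_{1} - \frac{147}{16} \gamma_{3} + \frac{21}{5} \gamma_{12} + \frac{49}{2} \gamma_{13} - \frac{21}{4} \gamma_{23} - \frac{71}{16} \gamma_{123}
step 3: -\frac{81}{20} \gamma_{2} + \frac{63}{5} \gamma_{12} - \frac{441}{64} \gamma_{23} + \frac{1311}{40} \gamma_{123}
Answer: \frac{1311}{40}


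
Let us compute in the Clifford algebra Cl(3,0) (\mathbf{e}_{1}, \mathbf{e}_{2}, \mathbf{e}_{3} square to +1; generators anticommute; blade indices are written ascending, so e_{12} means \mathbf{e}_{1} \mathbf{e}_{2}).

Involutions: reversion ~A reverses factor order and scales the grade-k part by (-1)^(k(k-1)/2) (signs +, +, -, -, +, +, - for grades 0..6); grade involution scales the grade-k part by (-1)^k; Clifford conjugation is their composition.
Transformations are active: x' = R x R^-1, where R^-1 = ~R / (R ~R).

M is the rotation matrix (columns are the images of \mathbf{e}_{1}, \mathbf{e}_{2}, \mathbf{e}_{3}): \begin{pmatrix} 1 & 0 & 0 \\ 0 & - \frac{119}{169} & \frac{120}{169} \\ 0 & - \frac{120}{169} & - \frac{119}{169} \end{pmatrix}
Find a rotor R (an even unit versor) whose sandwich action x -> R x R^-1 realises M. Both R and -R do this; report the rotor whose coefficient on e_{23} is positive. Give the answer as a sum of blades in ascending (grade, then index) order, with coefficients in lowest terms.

Method: write R = a + b12*e_{12} + b13*e_{13} + b23*e_{23} with a^2 + b12^2 + b13^2 + b23^2 = 1 (so R^-1 = ~R). Expanding the columns R e_j ~R gives tr M = 4a^2 - 1 and, from the antisymmetric part, M21 - M12 = -4a*b12, M13 - M31 = 4a*b13, M32 - M23 = -4a*b23.
Here tr M = -\frac{69}{169}, so a^2 = (1 + tr M)/4 = \frac{25}{169} and a = ±\frac{5}{13}. Taking a = \frac{5}{13}: M21 - M12 = 0, M13 - M31 = 0, M32 - M23 = -\frac{240}{169}, giving b12 = 0, b13 = 0, b23 = \frac{12}{13}, i.e. R = \frac{5}{13} + \frac{12}{13} e_{23}.
Its e_{23} coefficient is already positive.
Answer: \frac{5}{13} + \frac{12}{13} e_{23}. Recall the cover is two-to-one: with M of trace -\frac{69}{169}, both preimages act alike, and the stated e_{23} sign chooses the sheet.


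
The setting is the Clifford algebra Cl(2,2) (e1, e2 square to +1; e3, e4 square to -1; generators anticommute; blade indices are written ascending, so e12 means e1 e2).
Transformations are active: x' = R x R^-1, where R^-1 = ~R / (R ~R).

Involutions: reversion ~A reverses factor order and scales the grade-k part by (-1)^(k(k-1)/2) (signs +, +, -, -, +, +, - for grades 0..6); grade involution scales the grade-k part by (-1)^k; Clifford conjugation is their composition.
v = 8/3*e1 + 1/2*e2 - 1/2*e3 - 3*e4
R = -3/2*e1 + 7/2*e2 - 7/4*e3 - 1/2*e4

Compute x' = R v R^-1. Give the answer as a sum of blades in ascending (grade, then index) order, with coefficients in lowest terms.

~R = -3/2*e1 + 7/2*e2 - 7/4*e3 - 1/2*e4, and R ~R = 179/16, so R^-1 = ~R / (179/16).
R v = -37/8 - 121/12*e12 + 65/12*e13 + 35/6*e14 - 7/8*e23 - 41/4*e24 + 5*e34
Answer: -766/537*e1 - 1215/358*e2 + 697/358*e3 + 611/179*e4
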